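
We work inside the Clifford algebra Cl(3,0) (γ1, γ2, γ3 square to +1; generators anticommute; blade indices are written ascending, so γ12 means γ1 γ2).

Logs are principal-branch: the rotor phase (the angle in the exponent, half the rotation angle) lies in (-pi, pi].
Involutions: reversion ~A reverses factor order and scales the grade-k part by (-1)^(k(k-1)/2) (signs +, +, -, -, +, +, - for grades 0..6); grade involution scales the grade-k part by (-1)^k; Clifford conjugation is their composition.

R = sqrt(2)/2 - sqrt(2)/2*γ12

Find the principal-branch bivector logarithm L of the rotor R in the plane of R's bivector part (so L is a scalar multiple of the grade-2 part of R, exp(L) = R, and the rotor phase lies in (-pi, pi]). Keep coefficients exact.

The scalar part of R is sqrt(2)/2, and that scalar determines the rotor phase on the principal branch; recovering the unit plane as bivector-part over sine of the phase gives L = phase * plane.
Concretely: cos(phase) = sqrt(2)/2 gives phase = ±pi/4, and since phase/sin(phase) is even the sign is immaterial: L = (phase/sin(phase)) * <R>_2 = (sqrt(2)*pi/4) * <R>_2.
Answer: -pi/4*γ12


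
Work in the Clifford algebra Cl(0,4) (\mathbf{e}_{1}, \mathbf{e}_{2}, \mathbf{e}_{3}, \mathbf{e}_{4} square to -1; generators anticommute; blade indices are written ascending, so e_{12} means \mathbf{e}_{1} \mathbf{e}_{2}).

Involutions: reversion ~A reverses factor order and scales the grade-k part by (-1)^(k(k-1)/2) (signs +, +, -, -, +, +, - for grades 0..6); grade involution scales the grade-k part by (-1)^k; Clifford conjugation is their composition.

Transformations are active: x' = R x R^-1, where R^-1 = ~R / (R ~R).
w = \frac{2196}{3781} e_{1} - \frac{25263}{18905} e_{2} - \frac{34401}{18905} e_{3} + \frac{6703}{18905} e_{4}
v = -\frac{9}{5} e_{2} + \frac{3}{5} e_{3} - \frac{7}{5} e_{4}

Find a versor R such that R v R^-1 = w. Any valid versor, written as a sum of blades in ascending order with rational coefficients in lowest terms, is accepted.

Take R = v + w = \frac{2196}{3781} e_{1} - \frac{59292}{18905} e_{2} - \frac{23058}{18905} e_{3} - \frac{19764}{18905} e_{4}. Because q(v) = q(w) = -\frac{139}{25}, conjugation by R sends v exactly to w.
Answer: \frac{2196}{3781} e_{1} - \frac{59292}{18905} e_{2} - \frac{23058}{18905} e_{3} - \frac{19764}{18905} e_{4}


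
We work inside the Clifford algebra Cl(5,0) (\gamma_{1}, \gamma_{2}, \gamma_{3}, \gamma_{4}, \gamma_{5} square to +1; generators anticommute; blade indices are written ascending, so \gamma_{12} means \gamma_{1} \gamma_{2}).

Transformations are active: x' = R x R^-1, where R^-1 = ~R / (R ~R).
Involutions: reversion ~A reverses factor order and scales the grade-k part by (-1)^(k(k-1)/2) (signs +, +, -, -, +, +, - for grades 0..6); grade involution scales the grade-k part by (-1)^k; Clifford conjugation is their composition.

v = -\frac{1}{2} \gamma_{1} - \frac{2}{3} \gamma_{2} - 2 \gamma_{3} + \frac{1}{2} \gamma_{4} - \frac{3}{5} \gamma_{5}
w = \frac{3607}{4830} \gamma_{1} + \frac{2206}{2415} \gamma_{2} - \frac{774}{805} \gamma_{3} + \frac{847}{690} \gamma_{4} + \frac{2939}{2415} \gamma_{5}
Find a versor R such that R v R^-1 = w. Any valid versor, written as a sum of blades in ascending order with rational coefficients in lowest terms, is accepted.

Equal squares first: v^2 = w^2 = \frac{2387}{450}. Then v + w = \frac{596}{2415} \gamma_{1} + \frac{596}{2415} \gamma_{2} - \frac{2384}{805} \gamma_{3} + \frac{596}{345} \gamma_{4} + \frac{298}{483} \gamma_{5} is a versor taking v to w, provided it is invertible.
Answer: \frac{596}{2415} \gamma_{1} + \frac{596}{2415} \gamma_{2} - \frac{2384}{805} \gamma_{3} + \frac{596}{345} \gamma_{4} + \frac{298}{483} \gamma_{5}


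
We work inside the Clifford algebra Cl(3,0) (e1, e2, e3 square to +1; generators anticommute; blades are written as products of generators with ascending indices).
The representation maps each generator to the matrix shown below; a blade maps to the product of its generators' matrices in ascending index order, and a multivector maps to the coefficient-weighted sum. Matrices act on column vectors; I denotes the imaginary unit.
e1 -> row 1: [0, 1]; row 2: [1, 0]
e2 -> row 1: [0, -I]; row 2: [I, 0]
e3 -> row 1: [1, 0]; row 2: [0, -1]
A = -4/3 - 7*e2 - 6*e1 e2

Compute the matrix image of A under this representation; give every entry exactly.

Bivector images (products of the table entries): rho(e1 e2) = rho(e1)rho(e2) = row 1: [I, 0]; row 2: [0, -I].
M = (-4/3)*1 + (-7)*rho(e2) + (-6)*rho(e1 e2), summed entrywise (1 is the identity matrix):
Answer: row 1: [-4/3 - 6*I, 7*I]; row 2: [-7*I, -4/3 + 6*I]


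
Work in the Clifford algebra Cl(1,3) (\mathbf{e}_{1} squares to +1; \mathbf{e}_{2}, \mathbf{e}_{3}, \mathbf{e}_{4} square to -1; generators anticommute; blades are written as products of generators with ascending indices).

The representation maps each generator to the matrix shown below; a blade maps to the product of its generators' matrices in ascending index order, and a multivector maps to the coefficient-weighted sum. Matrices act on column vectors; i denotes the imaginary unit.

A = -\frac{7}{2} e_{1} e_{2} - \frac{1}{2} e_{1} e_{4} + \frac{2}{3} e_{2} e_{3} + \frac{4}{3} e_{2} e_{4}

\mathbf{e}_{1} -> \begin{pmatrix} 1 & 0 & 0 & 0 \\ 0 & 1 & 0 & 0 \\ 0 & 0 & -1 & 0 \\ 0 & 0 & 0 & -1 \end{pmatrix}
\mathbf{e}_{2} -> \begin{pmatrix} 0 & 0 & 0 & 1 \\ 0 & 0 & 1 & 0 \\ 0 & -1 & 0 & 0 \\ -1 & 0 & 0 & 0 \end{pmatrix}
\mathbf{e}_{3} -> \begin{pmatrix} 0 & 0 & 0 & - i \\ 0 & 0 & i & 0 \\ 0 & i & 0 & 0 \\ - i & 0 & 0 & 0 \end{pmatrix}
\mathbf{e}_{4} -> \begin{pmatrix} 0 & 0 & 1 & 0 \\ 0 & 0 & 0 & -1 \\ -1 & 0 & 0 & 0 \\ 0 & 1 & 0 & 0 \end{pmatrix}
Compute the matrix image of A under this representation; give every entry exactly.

Bivector images (products of the table entries): rho(e_{1} e_{2}) = rho(\mathbf{e}_{1})rho(\mathbf{e}_{2}) = \begin{pmatrix} 0 & 0 & 0 & 1 \\ 0 & 0 & 1 & 0 \\ 0 & 1 & 0 & 0 \\ 1 & 0 & 0 & 0 \end{pmatrix}; rho(e_{1} e_{4}) = rho(\mathbf{e}_{1})rho(\mathbf{e}_{4}) = \begin{pmatrix} 0 & 0 & 1 & 0 \\ 0 & 0 & 0 & -1 \\ 1 & 0 & 0 & 0 \\ 0 & -1 & 0 & 0 \end{pmatrix}; rho(e_{2} e_{3}) = rho(\mathbf{e}_{2})rho(\mathbf{e}_{3}) = \begin{pmatrix} - i & 0 & 0 & 0 \\ 0 & i & 0 & 0 \\ 0 & 0 & - i & 0 \\ 0 & 0 & 0 & i \end{pmatrix}; rho(e_{2} e_{4}) = rho(\mathbf{e}_{2})rho(\mathbf{e}_{4}) = \begin{pmatrix} 0 & 1 & 0 & 0 \\ -1 & 0 & 0 & 0 \\ 0 & 0 & 0 & 1 \\ 0 & 0 & -1 & 0 \end{pmatrix}.
M = (-\frac{7}{2})*rho(e_{1} e_{2}) + (-\frac{1}{2})*rho(e_{1} e_{4}) + (\frac{2}{3})*rho(e_{2} e_{3}) + (\frac{4}{3})*rho(e_{2} e_{4}), summed entrywise:
Answer: \begin{pmatrix} - \frac{2 i}{3} & \frac{4}{3} & - \frac{1}{2} & - \frac{7}{2} \\ - \frac{4}{3} & \frac{2 i}{3} & - \frac{7}{2} & \frac{1}{2} \\ - \frac{1}{2} & - \frac{7}{2} & - \frac{2 i}{3} & \frac{4}{3} \\ - \frac{7}{2} & \frac{1}{2} & - \frac{4}{3} & \frac{2 i}{3} \end{pmatrix}


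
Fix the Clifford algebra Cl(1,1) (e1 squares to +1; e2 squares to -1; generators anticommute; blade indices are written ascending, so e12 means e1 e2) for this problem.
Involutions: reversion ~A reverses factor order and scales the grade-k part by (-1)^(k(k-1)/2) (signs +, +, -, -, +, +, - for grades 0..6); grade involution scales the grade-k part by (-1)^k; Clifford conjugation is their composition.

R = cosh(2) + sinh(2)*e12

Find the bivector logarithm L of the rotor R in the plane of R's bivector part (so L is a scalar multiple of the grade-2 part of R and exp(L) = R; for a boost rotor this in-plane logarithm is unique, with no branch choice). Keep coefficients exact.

The scalar part of R is cosh(2), which fixes the rapidity magnitude through cosh (cosh is even, so it cannot fix the sign — the bivector part carries that); dividing the bivector part by sinh of the rapidity gives the plane, and L = rapidity * plane, where the joint sign ambiguity of (rapidity, plane) cancels in the product.
Concretely: cosh(rapidity) = cosh(2) gives rapidity = ±2, and since rapidity/sinh(rapidity) is even the sign is immaterial: L = (rapidity/sinh(rapidity)) * <R>_2 = (2/sinh(2)) * <R>_2.
Answer: 2*e12


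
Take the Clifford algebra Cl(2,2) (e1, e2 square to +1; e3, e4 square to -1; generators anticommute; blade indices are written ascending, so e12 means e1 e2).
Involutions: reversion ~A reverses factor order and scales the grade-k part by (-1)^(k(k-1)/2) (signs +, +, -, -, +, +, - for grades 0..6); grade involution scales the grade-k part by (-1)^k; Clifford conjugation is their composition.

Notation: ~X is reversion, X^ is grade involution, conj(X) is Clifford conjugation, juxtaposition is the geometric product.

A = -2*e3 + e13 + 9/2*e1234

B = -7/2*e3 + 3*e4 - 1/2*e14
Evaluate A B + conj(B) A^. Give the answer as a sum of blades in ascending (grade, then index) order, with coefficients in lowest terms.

first term: -7 + 7/2*e1 - 9/4*e23 - 11/2*e34 - 27/2*e123 - 63/4*e124 + 2*e134
second term: -7 + 7/2*e1 + 9/4*e23 + 13/2*e34 - 27/2*e123 - 63/4*e124 - 4*e134
Answer: -14 + 7*e1 + e34 - 27*e123 - 63/2*e124 - 2*e134


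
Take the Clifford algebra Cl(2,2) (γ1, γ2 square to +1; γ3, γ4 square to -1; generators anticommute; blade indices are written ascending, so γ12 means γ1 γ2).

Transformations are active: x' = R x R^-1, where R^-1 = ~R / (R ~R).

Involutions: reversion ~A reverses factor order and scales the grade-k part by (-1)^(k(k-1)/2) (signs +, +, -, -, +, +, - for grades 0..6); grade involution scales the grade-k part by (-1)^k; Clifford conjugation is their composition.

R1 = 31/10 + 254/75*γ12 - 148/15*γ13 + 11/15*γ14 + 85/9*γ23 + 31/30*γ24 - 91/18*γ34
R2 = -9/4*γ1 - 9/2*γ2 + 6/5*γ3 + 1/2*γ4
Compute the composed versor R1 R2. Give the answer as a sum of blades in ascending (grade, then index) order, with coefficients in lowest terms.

Distribute over the terms of R2 (each basis-blade product reordered to ascending indices, repeated generators contracted through their squares):
R1 (-9/4*γ1) = -279/40*γ1 + 381/50*γ2 - 111/5*γ3 + 33/20*γ4 - 85/4*γ123 - 93/40*γ124 + 91/8*γ134
R1 (-9/2*γ2) = -381/25*γ1 - 279/20*γ2 + 85/2*γ3 + 93/20*γ4 - 222/5*γ123 + 33/10*γ124 + 91/4*γ234
R1 (6/5*γ3) = 296/25*γ1 - 34/3*γ2 + 93/25*γ3 - 91/15*γ4 + 508/125*γ123 - 22/25*γ134 - 31/25*γ234
R1 (1/2*γ4) = -11/30*γ1 - 31/60*γ2 + 91/36*γ3 + 31/20*γ4 + 127/75*γ124 - 74/15*γ134 + 85/18*γ234
Summing the partial products and collecting blades:
Answer: -1289/120*γ1 - 909/50*γ2 + 23893/900*γ3 + 107/60*γ4 - 30793/500*γ123 + 1601/600*γ124 + 3337/600*γ134 + 23609/900*γ234


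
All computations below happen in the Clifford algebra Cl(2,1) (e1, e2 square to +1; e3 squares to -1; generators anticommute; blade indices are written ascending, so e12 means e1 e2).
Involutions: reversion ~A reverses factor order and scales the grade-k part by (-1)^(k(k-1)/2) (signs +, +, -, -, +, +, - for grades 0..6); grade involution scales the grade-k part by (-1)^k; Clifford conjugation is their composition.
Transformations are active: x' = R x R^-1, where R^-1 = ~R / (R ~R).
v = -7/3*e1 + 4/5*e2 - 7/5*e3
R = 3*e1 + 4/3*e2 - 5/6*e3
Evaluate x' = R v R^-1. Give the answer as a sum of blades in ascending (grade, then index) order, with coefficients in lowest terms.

~R = 3*e1 + 4/3*e2 - 5/6*e3, and R ~R = 121/12, so R^-1 = ~R / (121/12).
R v = -71/10 + 248/45*e12 - 553/90*e13 - 6/5*e23
Answer: -3433/1815*e1 - 324/121*e2 + 1557/605*e3


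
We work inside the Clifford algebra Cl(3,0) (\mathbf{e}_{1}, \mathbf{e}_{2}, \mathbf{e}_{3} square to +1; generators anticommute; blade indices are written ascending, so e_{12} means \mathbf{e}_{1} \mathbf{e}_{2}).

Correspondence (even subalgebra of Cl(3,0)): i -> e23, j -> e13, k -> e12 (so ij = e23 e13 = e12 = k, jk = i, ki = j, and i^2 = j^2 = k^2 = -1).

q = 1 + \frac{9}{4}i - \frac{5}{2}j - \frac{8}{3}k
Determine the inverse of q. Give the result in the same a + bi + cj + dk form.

In blades: q = 1 - \frac{8}{3} e_{12} - \frac{5}{2} e_{13} + \frac{9}{4} e_{23}.
With qbar = 1 + \frac{8}{3} e_{12} + \frac{5}{2} e_{13} - \frac{9}{4} e_{23} (scalar fixed, mapped units negated), q qbar = \frac{2797}{144} (the sum of squared coefficients), so q^-1 = qbar / (\frac{2797}{144}) = \frac{144}{2797} + \frac{384}{2797} e_{12} + \frac{360}{2797} e_{13} - \frac{324}{2797} e_{23}; translating back:
Answer: \frac{144}{2797} - \frac{324}{2797}i + \frac{360}{2797}j + \frac{384}{2797}k


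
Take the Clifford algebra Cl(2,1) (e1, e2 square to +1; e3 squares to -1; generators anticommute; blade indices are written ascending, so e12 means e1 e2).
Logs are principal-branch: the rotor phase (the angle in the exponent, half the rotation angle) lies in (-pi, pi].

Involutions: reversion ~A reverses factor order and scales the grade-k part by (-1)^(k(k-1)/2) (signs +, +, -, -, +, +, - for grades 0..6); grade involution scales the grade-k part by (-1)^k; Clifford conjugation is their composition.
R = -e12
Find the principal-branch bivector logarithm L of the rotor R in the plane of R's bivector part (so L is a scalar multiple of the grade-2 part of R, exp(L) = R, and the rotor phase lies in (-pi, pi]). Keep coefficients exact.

The scalar part of R is 0, which pins the rotor phase on the principal branch; dividing the bivector part by the sine of that phase recovers the unit plane, and L is the phase times that plane.
Concretely: cos(phase) = 0 gives phase = ±pi/2, and since phase/sin(phase) is even the sign is immaterial: L = (phase/sin(phase)) * <R>_2 = (pi/2) * <R>_2.
Answer: -pi/2*e12


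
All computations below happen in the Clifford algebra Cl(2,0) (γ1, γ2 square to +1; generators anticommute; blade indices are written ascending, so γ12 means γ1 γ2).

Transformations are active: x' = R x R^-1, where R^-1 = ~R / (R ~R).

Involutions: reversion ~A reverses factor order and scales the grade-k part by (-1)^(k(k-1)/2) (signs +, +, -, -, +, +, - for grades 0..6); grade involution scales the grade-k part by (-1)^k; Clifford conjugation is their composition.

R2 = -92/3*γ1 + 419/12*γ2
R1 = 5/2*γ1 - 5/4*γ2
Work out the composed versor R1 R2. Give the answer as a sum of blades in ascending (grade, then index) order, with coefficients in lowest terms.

Distribute over the terms of R1 (each basis-blade product reordered to ascending indices, repeated generators contracted through their squares):
(5/2*γ1) R2 = -230/3 + 2095/24*γ12
(-5/4*γ2) R2 = -2095/48 - 115/3*γ12
Summing the partial products and collecting blades:
Answer: -1925/16 + 1175/24*γ12


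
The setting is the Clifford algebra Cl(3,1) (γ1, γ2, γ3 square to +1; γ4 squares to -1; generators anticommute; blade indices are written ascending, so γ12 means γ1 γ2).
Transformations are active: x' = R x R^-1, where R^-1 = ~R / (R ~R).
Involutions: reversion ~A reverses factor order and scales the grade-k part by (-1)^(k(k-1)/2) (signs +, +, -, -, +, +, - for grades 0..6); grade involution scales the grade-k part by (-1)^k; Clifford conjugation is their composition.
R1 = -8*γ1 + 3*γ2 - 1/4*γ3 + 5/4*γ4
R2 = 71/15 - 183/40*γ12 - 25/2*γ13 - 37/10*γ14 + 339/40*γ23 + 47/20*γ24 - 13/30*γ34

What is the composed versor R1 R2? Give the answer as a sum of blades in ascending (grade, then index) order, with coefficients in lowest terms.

Distribute over the terms of R1 (each basis-blade product reordered to ascending indices, repeated generators contracted through their squares):
(-8*γ1) R2 = -568/15*γ1 + 183/5*γ2 + 100*γ3 + 148/5*γ4 - 339/5*γ123 - 94/5*γ124 + 52/15*γ134
(3*γ2) R2 = 549/40*γ1 + 71/5*γ2 + 1017/40*γ3 + 141/20*γ4 + 75/2*γ123 + 111/10*γ124 - 13/10*γ234
(-1/4*γ3) R2 = -25/8*γ1 + 339/160*γ2 - 71/60*γ3 + 13/120*γ4 + 183/160*γ123 - 37/40*γ134 + 47/80*γ234
(5/4*γ4) R2 = -37/8*γ1 + 47/16*γ2 - 13/24*γ3 + 71/12*γ4 - 183/32*γ124 - 125/8*γ134 + 339/32*γ234
Summing the partial products and collecting blades:
Answer: -3827/120*γ1 + 8937/160*γ2 + 1237/10*γ3 + 1707/40*γ4 - 933/32*γ123 - 2147/160*γ124 - 157/12*γ134 + 1581/160*γ234


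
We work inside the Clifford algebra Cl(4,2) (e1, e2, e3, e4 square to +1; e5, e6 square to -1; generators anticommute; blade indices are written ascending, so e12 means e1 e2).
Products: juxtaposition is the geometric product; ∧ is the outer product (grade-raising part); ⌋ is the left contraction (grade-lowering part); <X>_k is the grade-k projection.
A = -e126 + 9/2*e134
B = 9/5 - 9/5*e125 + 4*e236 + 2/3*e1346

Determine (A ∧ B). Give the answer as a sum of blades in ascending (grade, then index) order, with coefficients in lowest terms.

step 1: -9/5*e126 + 81/10*e134
Answer: -9/5*e126 + 81/10*e134


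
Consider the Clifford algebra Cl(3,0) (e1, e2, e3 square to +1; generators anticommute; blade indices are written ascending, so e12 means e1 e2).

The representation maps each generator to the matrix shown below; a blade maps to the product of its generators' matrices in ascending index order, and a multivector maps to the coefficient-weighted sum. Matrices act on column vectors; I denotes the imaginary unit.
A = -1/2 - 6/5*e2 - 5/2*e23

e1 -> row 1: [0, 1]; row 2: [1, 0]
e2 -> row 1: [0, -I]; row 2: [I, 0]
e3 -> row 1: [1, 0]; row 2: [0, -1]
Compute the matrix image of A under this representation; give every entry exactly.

Bivector images (products of the table entries): rho(e23) = rho(e2)rho(e3) = row 1: [0, I]; row 2: [I, 0].
M = (-1/2)*1 + (-6/5)*rho(e2) + (-5/2)*rho(e23), summed entrywise (1 is the identity matrix):
Answer: row 1: [-1/2, -13*I/10]; row 2: [-37*I/10, -1/2]


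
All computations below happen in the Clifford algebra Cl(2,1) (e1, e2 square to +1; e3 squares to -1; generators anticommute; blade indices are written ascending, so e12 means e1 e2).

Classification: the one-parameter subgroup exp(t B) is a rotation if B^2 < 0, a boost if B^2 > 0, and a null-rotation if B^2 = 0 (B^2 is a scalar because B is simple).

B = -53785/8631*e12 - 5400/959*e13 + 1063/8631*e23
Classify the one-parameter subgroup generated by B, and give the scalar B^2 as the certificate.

B^2 term by term: the squares give (-53785/8631)^2*(e12)^2 + (-5400/959)^2*(e13)^2 + (1063/8631)^2*(e23)^2 = 2892826225/74494161*(-1) + 29160000/919681*(+1) + 1129969/74494161*(+1) = -64/9 (each basis 2-blade squares to minus the product of its generators' squares); cross terms between blades sharing an index anticommute and cancel. So B^2 = -64/9.
Answer: rotation, certificate B^2 = -64/9. The invariant at work: B^2 = -64/9 is unchanged by conjugation, hence its sign classifies the subgroup whatever basis B is written in.


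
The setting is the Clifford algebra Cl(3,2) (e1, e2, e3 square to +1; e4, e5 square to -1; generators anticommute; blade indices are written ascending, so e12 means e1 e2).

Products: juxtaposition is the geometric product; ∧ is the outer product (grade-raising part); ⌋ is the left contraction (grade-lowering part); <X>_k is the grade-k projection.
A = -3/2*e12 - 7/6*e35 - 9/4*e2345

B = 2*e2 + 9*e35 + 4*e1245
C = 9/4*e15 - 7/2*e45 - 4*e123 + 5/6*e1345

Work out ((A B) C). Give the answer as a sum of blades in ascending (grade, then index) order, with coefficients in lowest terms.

step 1: -21/2 - 3*e1 - 9*e13 + 81/4*e24 + 6*e45 - 7/3*e235 + 9/2*e345 - 14/3*e1234 - 27/2*e1235
step 2: 21 + 15/4*e1 + 36*e2 + 63/4*e3 + 56/3*e4 + 189/4*e5 - 5*e13 - 27/2*e14 - 343/24*e15 - 147/8*e23 - 45/4*e24 + 5383/72*e25 + 81/4*e35 + 177/4*e45 + 147/4*e123 - 35/18*e124 - 567/8*e134 + 21/2*e145 + 49/6*e234 - 5/2*e345 + 189/4*e1234 + 13/24*e1235 + 441/16*e1245 + 91/4*e1345 + 21/2*e2345 - 24*e12345
Answer: 21 + 15/4*e1 + 36*e2 + 63/4*e3 + 56/3*e4 + 189/4*e5 - 5*e13 - 27/2*e14 - 343/24*e15 - 147/8*e23 - 45/4*e24 + 5383/72*e25 + 81/4*e35 + 177/4*e45 + 147/4*e123 - 35/18*e124 - 567/8*e134 + 21/2*e145 + 49/6*e234 - 5/2*e345 + 189/4*e1234 + 13/24*e1235 + 441/16*e1245 + 91/4*e1345 + 21/2*e2345 - 24*e12345


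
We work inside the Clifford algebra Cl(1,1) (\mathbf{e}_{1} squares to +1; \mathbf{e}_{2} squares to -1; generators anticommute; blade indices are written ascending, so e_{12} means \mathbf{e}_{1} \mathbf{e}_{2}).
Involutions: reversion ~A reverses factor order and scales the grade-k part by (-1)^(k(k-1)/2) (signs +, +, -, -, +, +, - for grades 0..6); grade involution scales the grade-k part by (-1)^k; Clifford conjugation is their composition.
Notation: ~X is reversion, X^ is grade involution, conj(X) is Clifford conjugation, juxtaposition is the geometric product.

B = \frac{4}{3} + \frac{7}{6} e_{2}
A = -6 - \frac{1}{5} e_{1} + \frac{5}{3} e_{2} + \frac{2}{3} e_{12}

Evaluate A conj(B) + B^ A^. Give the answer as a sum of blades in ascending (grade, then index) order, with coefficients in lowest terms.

first term: -\frac{109}{18} + \frac{23}{45} e_{1} + \frac{83}{9} e_{2} + \frac{101}{90} e_{12}
second term: -\frac{179}{18} - \frac{23}{45} e_{1} + \frac{43}{9} e_{2} + \frac{101}{90} e_{12}
Answer: -16 + 14 e_{2} + \frac{101}{45} e_{12}


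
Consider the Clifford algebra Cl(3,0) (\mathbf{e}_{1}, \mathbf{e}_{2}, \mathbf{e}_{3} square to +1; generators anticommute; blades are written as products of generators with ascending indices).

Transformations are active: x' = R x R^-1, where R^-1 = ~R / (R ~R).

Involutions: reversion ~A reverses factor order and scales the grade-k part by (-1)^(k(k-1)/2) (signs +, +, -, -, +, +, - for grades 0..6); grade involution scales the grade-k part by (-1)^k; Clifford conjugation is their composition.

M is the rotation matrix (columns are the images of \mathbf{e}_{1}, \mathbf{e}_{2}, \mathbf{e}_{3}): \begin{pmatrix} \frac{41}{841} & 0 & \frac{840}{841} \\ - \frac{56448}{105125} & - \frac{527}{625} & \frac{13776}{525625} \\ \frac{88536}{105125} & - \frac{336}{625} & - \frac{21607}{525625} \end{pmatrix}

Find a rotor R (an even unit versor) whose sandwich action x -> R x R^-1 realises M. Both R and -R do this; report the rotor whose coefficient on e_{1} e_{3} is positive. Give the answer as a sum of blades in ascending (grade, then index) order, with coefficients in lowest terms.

Method: write R = a + b12*e_{1} e_{2} + b13*e_{1} e_{3} + b23*e_{2} e_{3} with a^2 + b12^2 + b13^2 + b23^2 = 1 (so R^-1 = ~R). Expanding the columns R e_j ~R gives tr M = 4a^2 - 1 and, from the antisymmetric part, M21 - M12 = -4a*b12, M13 - M31 = 4a*b13, M32 - M23 = -4a*b23.
Here tr M = -\frac{439189}{525625}, so a^2 = (1 + tr M)/4 = \frac{21609}{525625} and a = ±\frac{147}{725}. Taking a = \frac{147}{725}: M21 - M12 = -\frac{56448}{105125}, M13 - M31 = \frac{16464}{105125}, M32 - M23 = -\frac{296352}{525625}, giving b12 = \frac{96}{145}, b13 = \frac{28}{145}, b23 = \frac{504}{725}, i.e. R = \frac{147}{725} + \frac{96}{145} e_{1} e_{2} + \frac{28}{145} e_{1} e_{3} + \frac{504}{725} e_{2} e_{3}.
Its e_{1} e_{3} coefficient is already positive.
Answer: \frac{147}{725} + \frac{96}{145} e_{1} e_{2} + \frac{28}{145} e_{1} e_{3} + \frac{504}{725} e_{2} e_{3}. Sheet selection: the two-to-one cover makes ±R indistinguishable at the matrix level (trace -\frac{439189}{525625}), so uniqueness comes from the required sign on e_{1} e_{3}.


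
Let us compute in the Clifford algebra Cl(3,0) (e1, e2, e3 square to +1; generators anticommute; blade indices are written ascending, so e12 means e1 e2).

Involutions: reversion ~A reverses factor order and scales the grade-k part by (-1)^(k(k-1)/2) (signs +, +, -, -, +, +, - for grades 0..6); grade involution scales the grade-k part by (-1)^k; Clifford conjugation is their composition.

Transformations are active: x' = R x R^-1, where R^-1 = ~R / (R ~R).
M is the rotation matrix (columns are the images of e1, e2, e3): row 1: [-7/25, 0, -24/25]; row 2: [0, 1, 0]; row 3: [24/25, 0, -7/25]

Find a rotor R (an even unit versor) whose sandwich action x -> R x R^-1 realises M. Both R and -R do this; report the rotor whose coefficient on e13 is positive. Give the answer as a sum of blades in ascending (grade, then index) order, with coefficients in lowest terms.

Method: write R = a + b12*e12 + b13*e13 + b23*e23 with a^2 + b12^2 + b13^2 + b23^2 = 1 (so R^-1 = ~R). Expanding the columns R e_j ~R gives tr M = 4a^2 - 1 and, from the antisymmetric part, M21 - M12 = -4a*b12, M13 - M31 = 4a*b13, M32 - M23 = -4a*b23.
Here tr M = 11/25, so a^2 = (1 + tr M)/4 = 9/25 and a = ±3/5. Taking a = 3/5: M21 - M12 = 0, M13 - M31 = -48/25, M32 - M23 = 0, giving b12 = 0, b13 = -4/5, b23 = 0, i.e. R = 3/5 - 4/5*e13.
Its e13 coefficient is negative, so report the other preimage -R.
Answer: -3/5 + 4/5*e13. Note: both R and -R realise this M (trace 11/25); the covering map identifies them, and the e13-coefficient sign is the tie-breaker.


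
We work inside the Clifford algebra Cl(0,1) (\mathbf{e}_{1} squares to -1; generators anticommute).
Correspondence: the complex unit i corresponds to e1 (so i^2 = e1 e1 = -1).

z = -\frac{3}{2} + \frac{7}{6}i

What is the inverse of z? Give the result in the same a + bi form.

In blades: z = -\frac{3}{2} + \frac{7}{6} e_{1}.
With qbar = -\frac{3}{2} - \frac{7}{6} e_{1} (scalar fixed, mapped units negated), z qbar = \frac{65}{18} (the sum of squared coefficients), so z^-1 = qbar / (\frac{65}{18}) = -\frac{27}{65} - \frac{21}{65} e_{1}; translating back:
Answer: -\frac{27}{65} - \frac{21}{65}i


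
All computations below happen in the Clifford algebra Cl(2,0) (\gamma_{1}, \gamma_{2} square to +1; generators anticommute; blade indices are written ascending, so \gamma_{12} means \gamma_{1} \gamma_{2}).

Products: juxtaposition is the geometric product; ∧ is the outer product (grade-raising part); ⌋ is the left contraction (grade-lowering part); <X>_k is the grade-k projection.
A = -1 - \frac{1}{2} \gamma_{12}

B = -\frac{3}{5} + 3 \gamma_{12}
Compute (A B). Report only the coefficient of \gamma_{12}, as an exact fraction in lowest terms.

step 1: \frac{21}{10} - \frac{27}{10} \gamma_{12}
Answer: -\frac{27}{10}


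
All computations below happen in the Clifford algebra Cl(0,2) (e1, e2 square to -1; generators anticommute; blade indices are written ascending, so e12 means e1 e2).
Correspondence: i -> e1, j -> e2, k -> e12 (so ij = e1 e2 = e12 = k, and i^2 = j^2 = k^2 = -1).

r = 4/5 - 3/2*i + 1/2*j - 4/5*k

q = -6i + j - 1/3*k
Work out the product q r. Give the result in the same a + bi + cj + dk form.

In blades: q = -6*e1 + e2 - 1/3*e12, r = 4/5 - 3/2*e1 + 1/2*e2 - 4/5*e12.
Distribute q over r term by term (generator squares from the signature, products reordered to ascending indices): (-6*e1)*r = -9 - 24/5*e1 - 24/5*e2 - 3*e12; (e2)*r = -1/2 - 4/5*e1 + 4/5*e2 + 3/2*e12; (-1/3*e12)*r = -4/15 + 1/6*e1 + 1/2*e2 - 4/15*e12.
Sum: -293/30 - 163/30*e1 - 7/2*e2 - 53/30*e12; translating back through the correspondence:
Answer: -293/30 - 163/30*i - 7/2*j - 53/30*k


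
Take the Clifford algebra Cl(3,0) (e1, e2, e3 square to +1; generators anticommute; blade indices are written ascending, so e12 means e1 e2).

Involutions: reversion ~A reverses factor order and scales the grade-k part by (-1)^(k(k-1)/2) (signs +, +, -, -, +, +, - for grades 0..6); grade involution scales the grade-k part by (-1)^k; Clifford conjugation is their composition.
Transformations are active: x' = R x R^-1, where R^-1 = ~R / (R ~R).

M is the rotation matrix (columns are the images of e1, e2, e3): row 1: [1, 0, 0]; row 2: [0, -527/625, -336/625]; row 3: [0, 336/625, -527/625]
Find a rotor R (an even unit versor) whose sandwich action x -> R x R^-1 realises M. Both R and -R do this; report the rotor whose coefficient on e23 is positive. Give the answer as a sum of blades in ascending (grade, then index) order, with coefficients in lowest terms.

Method: write R = a + b12*e12 + b13*e13 + b23*e23 with a^2 + b12^2 + b13^2 + b23^2 = 1 (so R^-1 = ~R). Expanding the columns R e_j ~R gives tr M = 4a^2 - 1 and, from the antisymmetric part, M21 - M12 = -4a*b12, M13 - M31 = 4a*b13, M32 - M23 = -4a*b23.
Here tr M = -429/625, so a^2 = (1 + tr M)/4 = 49/625 and a = ±7/25. Taking a = 7/25: M21 - M12 = 0, M13 - M31 = 0, M32 - M23 = 672/625, giving b12 = 0, b13 = 0, b23 = -24/25, i.e. R = 7/25 - 24/25*e23.
Its e23 coefficient is negative, so report the other preimage -R.
Answer: -7/25 + 24/25*e23. Why the constraint matters: R and -R act identically through the sandwich — M has trace -429/625 either way — so only the sign condition on e23 picks one of the two preimages.


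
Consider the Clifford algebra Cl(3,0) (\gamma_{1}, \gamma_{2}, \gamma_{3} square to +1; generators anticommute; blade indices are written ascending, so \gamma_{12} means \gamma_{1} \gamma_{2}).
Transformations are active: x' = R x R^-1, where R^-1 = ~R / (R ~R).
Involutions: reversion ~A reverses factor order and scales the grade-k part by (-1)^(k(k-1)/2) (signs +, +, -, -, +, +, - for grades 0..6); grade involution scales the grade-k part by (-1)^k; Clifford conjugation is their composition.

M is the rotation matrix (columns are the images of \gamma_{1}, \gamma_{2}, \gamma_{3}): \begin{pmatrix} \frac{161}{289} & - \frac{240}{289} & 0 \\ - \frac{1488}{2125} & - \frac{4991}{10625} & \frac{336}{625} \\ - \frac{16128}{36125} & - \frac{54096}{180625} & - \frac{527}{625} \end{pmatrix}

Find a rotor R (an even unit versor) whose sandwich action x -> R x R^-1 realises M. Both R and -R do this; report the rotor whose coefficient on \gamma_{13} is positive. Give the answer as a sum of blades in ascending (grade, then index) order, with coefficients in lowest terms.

Method: write R = a + b12*\gamma_{12} + b13*\gamma_{13} + b23*\gamma_{23} with a^2 + b12^2 + b13^2 + b23^2 = 1 (so R^-1 = ~R). Expanding the columns R e_j ~R gives tr M = 4a^2 - 1 and, from the antisymmetric part, M21 - M12 = -4a*b12, M13 - M31 = 4a*b13, M32 - M23 = -4a*b23.
Here tr M = -\frac{5461}{7225}, so a^2 = (1 + tr M)/4 = \frac{441}{7225} and a = ±\frac{21}{85}. Taking a = \frac{21}{85}: M21 - M12 = \frac{4704}{36125}, M13 - M31 = \frac{16128}{36125}, M32 - M23 = -\frac{6048}{7225}, giving b12 = -\frac{56}{425}, b13 = \frac{192}{425}, b23 = \frac{72}{85}, i.e. R = \frac{21}{85} - \frac{56}{425} \gamma_{12} + \frac{192}{425} \gamma_{13} + \frac{72}{85} \gamma_{23}.
Its \gamma_{13} coefficient is already positive.
Answer: \frac{21}{85} - \frac{56}{425} \gamma_{12} + \frac{192}{425} \gamma_{13} + \frac{72}{85} \gamma_{23}. Note: both R and -R realise this M (trace -\frac{5461}{7225}); the covering map identifies them, and the \gamma_{13}-coefficient sign is the tie-breaker.


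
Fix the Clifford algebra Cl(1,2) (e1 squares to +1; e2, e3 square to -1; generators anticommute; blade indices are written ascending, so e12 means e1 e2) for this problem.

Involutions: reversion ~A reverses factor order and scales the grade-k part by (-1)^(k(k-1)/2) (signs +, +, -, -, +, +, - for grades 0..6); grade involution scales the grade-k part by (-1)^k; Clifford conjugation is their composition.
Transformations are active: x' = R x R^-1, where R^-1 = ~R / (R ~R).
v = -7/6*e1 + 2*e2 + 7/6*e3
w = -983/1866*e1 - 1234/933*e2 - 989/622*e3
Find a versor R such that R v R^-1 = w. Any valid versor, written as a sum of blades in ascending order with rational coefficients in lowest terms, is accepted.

A norm check does it: q(v) = q(w) = -4, hence R = v + w = -1580/933*e1 + 632/933*e2 - 395/933*e3 realises the map — parallel part kept, (v - w)/2 negated, v carried to w.
Answer: -1580/933*e1 + 632/933*e2 - 395/933*e3


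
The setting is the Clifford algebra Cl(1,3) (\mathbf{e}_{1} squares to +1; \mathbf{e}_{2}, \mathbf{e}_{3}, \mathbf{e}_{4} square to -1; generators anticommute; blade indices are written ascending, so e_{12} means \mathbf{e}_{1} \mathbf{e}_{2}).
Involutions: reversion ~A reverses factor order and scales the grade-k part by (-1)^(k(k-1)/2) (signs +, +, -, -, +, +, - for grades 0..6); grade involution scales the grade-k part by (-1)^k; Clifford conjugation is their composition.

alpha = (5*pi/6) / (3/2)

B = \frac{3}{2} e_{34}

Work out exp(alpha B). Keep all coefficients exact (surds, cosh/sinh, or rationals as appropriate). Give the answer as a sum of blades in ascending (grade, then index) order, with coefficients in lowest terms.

B^2 = (\frac{3}{2})^2*(e_{34})^2 = \frac{9}{4}*(-1) = -\frac{9}{4} (a basis 2-blade squares to minus the product of its generators' squares).
B^2 = -\frac{9}{4} — B^2 < 0, so the exponential closes trigonometrically: l = \frac{3}{2}, alpha*l = \frac{5 \pi}{6}, so exp(alpha B) = cos(\frac{5 \pi}{6}) + (sin(\frac{5 \pi}{6})/(\frac{3}{2}))*B = - \frac{\sqrt{3}}{2} + (\frac{1}{3})*B.
Answer: - \frac{\sqrt{3}}{2} + \frac{1}{2} e_{34}


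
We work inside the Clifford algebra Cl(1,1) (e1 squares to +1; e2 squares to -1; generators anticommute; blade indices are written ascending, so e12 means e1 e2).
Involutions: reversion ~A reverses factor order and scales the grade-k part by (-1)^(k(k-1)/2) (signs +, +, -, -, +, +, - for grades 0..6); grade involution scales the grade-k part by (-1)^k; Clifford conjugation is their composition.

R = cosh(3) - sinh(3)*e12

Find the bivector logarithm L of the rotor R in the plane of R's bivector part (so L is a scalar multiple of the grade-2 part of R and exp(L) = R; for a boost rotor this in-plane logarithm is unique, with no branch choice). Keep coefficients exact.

The scalar part of R is cosh(3), so cosh pins the rapidity up to sign — the sign comes from the bivector part; dividing that part by sinh of the rapidity yields the plane, and the in-plane L = rapidity * plane is unique because the two sign choices cancel.
Concretely: cosh(rapidity) = cosh(3) gives rapidity = ±3, and since rapidity/sinh(rapidity) is even the sign is immaterial: L = (rapidity/sinh(rapidity)) * <R>_2 = (3/sinh(3)) * <R>_2.
Answer: -3*e12


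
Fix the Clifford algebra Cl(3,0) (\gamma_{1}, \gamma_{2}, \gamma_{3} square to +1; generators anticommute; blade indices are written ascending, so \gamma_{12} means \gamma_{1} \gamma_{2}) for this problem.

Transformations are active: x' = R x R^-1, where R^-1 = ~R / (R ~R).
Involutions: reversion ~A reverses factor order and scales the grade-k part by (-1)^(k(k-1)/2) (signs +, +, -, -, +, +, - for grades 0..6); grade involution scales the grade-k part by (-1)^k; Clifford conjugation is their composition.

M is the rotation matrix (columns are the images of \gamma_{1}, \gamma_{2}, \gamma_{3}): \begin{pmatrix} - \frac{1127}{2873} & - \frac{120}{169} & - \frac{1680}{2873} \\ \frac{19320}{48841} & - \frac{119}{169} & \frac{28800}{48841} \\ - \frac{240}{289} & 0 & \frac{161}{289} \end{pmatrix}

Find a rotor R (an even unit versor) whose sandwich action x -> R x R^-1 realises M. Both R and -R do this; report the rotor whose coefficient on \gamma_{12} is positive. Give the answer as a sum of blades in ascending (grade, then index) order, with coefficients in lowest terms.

Method: write R = a + b12*\gamma_{12} + b13*\gamma_{13} + b23*\gamma_{23} with a^2 + b12^2 + b13^2 + b23^2 = 1 (so R^-1 = ~R). Expanding the columns R e_j ~R gives tr M = 4a^2 - 1 and, from the antisymmetric part, M21 - M12 = -4a*b12, M13 - M31 = 4a*b13, M32 - M23 = -4a*b23.
Here tr M = -\frac{26341}{48841}, so a^2 = (1 + tr M)/4 = \frac{5625}{48841} and a = ±\frac{75}{221}. Taking a = \frac{75}{221}: M21 - M12 = \frac{54000}{48841}, M13 - M31 = \frac{12000}{48841}, M32 - M23 = -\frac{28800}{48841}, giving b12 = -\frac{180}{221}, b13 = \frac{40}{221}, b23 = \frac{96}{221}, i.e. R = \frac{75}{221} - \frac{180}{221} \gamma_{12} + \frac{40}{221} \gamma_{13} + \frac{96}{221} \gamma_{23}.
Its \gamma_{12} coefficient is negative, so report the other preimage -R.
Answer: -\frac{75}{221} + \frac{180}{221} \gamma_{12} - \frac{40}{221} \gamma_{13} - \frac{96}{221} \gamma_{23}. Why the constraint matters: R and -R act identically through the sandwich — M has trace -\frac{26341}{48841} either way — so only the sign condition on \gamma_{12} picks one of the two preimages.


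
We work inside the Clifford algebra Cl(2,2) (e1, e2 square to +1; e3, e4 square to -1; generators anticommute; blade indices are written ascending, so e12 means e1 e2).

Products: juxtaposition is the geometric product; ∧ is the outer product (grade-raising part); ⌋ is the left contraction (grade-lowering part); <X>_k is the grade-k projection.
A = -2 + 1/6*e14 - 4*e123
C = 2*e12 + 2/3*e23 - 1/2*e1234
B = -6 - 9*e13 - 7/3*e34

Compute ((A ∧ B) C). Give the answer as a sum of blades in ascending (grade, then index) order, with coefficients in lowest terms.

step 1: 12 + 18*e13 - e14 + 14/3*e34 + 24*e123
step 2: 16*e1 - 48*e3 - 12*e4 + 115/3*e12 + 89/2*e23 + 91/9*e24 + 8/3*e1234
Answer: 16*e1 - 48*e3 - 12*e4 + 115/3*e12 + 89/2*e23 + 91/9*e24 + 8/3*e1234


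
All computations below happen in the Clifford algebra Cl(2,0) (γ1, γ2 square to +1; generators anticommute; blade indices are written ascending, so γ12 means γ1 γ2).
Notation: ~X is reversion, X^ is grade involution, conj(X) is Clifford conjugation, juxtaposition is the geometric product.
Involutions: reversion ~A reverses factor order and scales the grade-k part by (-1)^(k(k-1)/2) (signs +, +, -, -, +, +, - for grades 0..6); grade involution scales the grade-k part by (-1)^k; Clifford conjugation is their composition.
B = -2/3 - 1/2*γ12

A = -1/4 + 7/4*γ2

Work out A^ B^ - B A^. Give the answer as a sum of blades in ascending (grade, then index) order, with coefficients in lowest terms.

first term: 1/6 - 7/8*γ1 + 7/6*γ2 + 1/8*γ12
second term: 1/6 + 7/8*γ1 + 7/6*γ2 + 1/8*γ12
Answer: -7/4*γ1


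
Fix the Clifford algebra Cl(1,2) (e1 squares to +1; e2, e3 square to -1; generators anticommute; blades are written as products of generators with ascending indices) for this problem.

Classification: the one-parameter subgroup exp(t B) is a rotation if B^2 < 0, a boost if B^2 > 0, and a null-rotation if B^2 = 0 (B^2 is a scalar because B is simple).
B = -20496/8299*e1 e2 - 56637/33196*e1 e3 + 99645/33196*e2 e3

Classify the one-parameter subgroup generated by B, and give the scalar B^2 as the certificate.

B^2 term by term: the squares give (-20496/8299)^2*(e1 e2)^2 + (-56637/33196)^2*(e1 e3)^2 + (99645/33196)^2*(e2 e3)^2 = 420086016/68873401*(+1) + 3207749769/1101974416*(+1) + 9929126025/1101974416*(-1) = 0 (each basis 2-blade squares to minus the product of its generators' squares); cross terms between blades sharing an index anticommute and cancel. So B^2 = 0.
Answer: null-rotation, certificate B^2 = 0. Certificate logic: 0 is a conjugation-invariant scalar, so its sign fixes rotation versus boost versus null-rotation outright.


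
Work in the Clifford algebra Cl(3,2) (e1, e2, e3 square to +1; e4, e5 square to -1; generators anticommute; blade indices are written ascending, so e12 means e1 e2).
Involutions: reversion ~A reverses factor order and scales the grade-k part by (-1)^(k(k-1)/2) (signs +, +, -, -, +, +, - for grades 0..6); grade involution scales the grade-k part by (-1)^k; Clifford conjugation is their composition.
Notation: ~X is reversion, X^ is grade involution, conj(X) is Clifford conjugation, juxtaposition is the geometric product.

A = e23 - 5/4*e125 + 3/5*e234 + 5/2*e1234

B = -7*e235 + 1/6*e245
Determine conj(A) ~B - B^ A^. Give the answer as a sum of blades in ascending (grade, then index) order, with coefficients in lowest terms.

first term: 7*e5 + 35/4*e13 - 5/24*e14 + 1/10*e35 - 21/5*e45 + 5/12*e135 - 35/2*e145 - 1/6*e345
second term: -7*e5 + 35/4*e13 - 5/24*e14 + 1/10*e35 - 21/5*e45 + 5/12*e135 - 35/2*e145 - 1/6*e345
Answer: 14*e5


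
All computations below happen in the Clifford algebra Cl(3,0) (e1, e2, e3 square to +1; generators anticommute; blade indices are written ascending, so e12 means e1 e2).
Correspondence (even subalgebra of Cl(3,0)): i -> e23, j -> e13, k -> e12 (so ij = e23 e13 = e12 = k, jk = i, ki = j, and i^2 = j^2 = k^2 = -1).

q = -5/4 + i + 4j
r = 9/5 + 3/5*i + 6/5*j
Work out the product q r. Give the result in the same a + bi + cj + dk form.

In blades: q = -5/4 + 4*e13 + e23, r = 9/5 + 6/5*e13 + 3/5*e23.
Distribute q over r term by term (generator squares from the signature, products reordered to ascending indices): (-5/4)*r = -9/4 - 3/2*e13 - 3/4*e23; (4*e13)*r = -24/5 - 12/5*e12 + 36/5*e13; (e23)*r = -3/5 + 6/5*e12 + 9/5*e23.
Sum: -153/20 - 6/5*e12 + 57/10*e13 + 21/20*e23; translating back through the correspondence:
Answer: -153/20 + 21/20*i + 57/10*j - 6/5*k


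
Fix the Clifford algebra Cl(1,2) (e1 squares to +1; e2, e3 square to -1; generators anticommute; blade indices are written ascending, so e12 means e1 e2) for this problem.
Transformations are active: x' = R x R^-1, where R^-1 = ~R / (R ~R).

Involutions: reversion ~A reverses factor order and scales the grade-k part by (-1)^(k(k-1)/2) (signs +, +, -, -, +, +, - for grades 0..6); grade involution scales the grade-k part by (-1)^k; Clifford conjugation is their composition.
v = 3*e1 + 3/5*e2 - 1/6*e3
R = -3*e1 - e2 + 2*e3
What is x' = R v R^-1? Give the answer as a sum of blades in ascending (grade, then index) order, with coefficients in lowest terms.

~R = -3*e1 - e2 + 2*e3, and R ~R = 4, so R^-1 = ~R / (4).
R v = -121/15 + 6/5*e12 - 11/2*e13 - 31/30*e23
Answer: 91/10*e1 + 103/30*e2 - 79/10*e3
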